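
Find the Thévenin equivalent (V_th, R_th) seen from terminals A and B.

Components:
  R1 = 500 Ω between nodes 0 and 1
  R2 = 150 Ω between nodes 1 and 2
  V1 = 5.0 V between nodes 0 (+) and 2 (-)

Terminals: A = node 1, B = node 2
Step 1 — V_th is the open-circuit voltage V_A - V_B (nothing connected across the terminals).
Nodal analysis, taking node 2 as the 0 V reference.
Source V1 fixes V_0 = 5 V.
KCL at each unknown node (sum of currents leaving = 0; resistances in Ω):
  Node 1: (V_1 - 5)/500 + (V_1 - 0)/150 = 0
Collecting terms: 0.008667 × V_1 = 0.01  =>  V_1 = 1.154 V
V_th = V_1 - V_2 = 1.154 - 0 = 1.154 V
Step 2 — R_th: zero the source — replace V1 by a short circuit (node 2 merges into node 0) — and find the resistance seen between A (node 1) and B (node 0).
Reduce the network between node 1 (A) and node 0 (B) by series/parallel combination:
  Rp1 = R1 ‖ R2 (parallel, both between nodes 0 and 1) = 1/(1/500 + 1/150) = 115.4 Ω
R_th = 115.4 Ω

Final answer: V_th = 1.154 V, R_th = 115.4 Ω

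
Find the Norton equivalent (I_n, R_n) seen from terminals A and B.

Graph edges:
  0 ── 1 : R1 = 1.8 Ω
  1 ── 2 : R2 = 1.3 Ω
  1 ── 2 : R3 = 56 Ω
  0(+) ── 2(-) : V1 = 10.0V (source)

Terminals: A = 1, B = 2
Find the Thévenin equivalent first; then I_n = V_th/R_th and R_n = R_th.
Step 1 — V_th is the open-circuit voltage V_A - V_B (nothing connected across the terminals).
Nodal analysis, taking node 2 as the 0 V reference.
Source V1 fixes V_0 = 10 V.
KCL at each unknown node (sum of currents leaving = 0; resistances in Ω):
  Node 1: (V_1 - 10)/1.8 + (V_1 - 0)/1.3 + (V_1 - 0)/56 = 0
Collecting terms: 1.343 × V_1 = 5.556  =>  V_1 = 4.138 V
V_th = V_1 - V_2 = 4.138 - 0 = 4.138 V
Step 2 — R_th: zero the source — replace V1 by a short circuit (node 2 merges into node 0) — and find the resistance seen between A (node 1) and B (node 0).
Reduce the network between node 1 (A) and node 0 (B) by series/parallel combination:
  Rp1 = R1 ‖ R2 ‖ R3 (parallel, all between nodes 0 and 1) = 1/(1/1.8 + 1/1.3 + 1/56) = 0.7448 Ω
R_th = 0.7448 Ω
I_n = V_th/R_th = 4.138/0.7448 = 5.556 A, and R_n = R_th = 0.7448 Ω

Final answer: I_n = 5.556 A, R_n = 0.7448 Ω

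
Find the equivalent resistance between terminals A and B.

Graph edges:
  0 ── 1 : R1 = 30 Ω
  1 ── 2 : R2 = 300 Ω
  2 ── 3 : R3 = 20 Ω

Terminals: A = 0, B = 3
Reduce the network between node 0 (A) and node 3 (B) by series/parallel combination:
  Rs1 = R1 + R2 (series, joined only at node 1) = 30 + 300 = 330 Ω
  Rs2 = R3 + Rs1 (series, joined only at node 2) = 20 + 330 = 350 Ω
R_eq = 350 Ω

Final answer: 350 Ω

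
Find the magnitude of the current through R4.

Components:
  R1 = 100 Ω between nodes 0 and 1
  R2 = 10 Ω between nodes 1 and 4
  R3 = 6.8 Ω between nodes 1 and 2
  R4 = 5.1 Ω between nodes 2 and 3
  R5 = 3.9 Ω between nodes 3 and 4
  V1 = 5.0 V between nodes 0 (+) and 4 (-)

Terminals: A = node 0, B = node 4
Nodal analysis, taking node 4 as the 0 V reference.
Source V1 fixes V_0 = 5 V.
KCL at each unknown node (sum of currents leaving = 0; resistances in Ω):
  Node 1: (V_1 - 5)/100 + (V_1 - 0)/10 + (V_1 - V_2)/6.8 = 0
  Node 2: (V_2 - V_1)/6.8 + (V_2 - V_3)/5.1 = 0
  Node 3: (V_3 - V_2)/5.1 + (V_3 - 0)/3.9 = 0
Collecting terms (coefficients in siemens):
  0.2571·V_1 - 0.1471·V_2 = 0.05
  0.3431·V_2 - 0.1471·V_1 - 0.1961·V_3 = 0
  0.4525·V_3 - 0.1961·V_2 = 0
Solving these 3 simultaneous equations (Gaussian elimination) gives:
  V_1 = 0.2885 V, V_2 = 0.1644 V, V_3 = 0.07122 V
I_R4 = (V_2 - V_3)/R4 = (0.1644 - 0.07122)/5.1 = 0.01826 A
|I_R4| = 0.01826 A

Final answer: |I_R4| = 0.01826 A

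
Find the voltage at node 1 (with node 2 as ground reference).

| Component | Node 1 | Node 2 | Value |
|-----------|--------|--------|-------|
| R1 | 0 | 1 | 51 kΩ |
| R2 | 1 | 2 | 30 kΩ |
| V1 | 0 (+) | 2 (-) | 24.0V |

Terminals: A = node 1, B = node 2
Nodal analysis, taking node 2 as the 0 V reference.
Source V1 fixes V_0 = 24 V.
KCL at each unknown node (sum of currents leaving = 0; resistances in Ω):
  Node 1: (V_1 - 24)/51000 + (V_1 - 0)/30000 = 0
Collecting terms: 0.00005294 × V_1 = 0.0004706  =>  V_1 = 8.889 V
The requested potential is V_1 = 8.889 V.

Final answer: V_1 = 8.889 V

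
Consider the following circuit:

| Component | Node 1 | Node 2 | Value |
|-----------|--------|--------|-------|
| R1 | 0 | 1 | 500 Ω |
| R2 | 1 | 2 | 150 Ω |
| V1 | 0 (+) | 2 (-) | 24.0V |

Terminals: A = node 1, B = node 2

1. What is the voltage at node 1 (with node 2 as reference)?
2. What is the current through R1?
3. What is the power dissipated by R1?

Nodal analysis, taking node 2 as the 0 V reference.
Source V1 fixes V_0 = 24 V.
KCL at each unknown node (sum of currents leaving = 0; resistances in Ω):
  Node 1: (V_1 - 24)/500 + (V_1 - 0)/150 = 0
Collecting terms: 0.008667 × V_1 = 0.048  =>  V_1 = 5.538 V
Part 1:
  Read off the nodal solution: V_1 = 5.538 V
Part 2:
  I_R1 = (V_0 - V_1)/R1 = (24 - 5.538)/500 = 0.03692 A
  Magnitude: I_R1 = 0.03692 A
Part 3:
  I_R1 = (V_0 - V_1)/R1 = (24 - 5.538)/500 = 0.03692 A
  P_R1 = I_R1² × R1 = (0.03692)² × 500 = 0.6817 W

Final answers:
1. V_1 = 5.538 V
2. I_R1 = 0.03692 A
3. P_R1 = 0.6817 W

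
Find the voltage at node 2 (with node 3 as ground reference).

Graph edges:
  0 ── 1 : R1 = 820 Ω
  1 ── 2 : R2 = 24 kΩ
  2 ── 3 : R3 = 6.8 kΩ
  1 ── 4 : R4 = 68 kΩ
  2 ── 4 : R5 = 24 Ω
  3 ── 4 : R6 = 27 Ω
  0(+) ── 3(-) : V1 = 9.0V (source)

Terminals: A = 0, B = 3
Nodal analysis, taking node 3 as the 0 V reference.
Source V1 fixes V_0 = 9 V.
KCL at each unknown node (sum of currents leaving = 0; resistances in Ω):
  Node 1: (V_1 - 9)/820 + (V_1 - V_2)/24000 + (V_1 - V_4)/68000 = 0
  Node 2: (V_2 - V_1)/24000 + (V_2 - 0)/6800 + (V_2 - V_4)/24 = 0
  Node 4: (V_4 - V_1)/68000 + (V_4 - V_2)/24 + (V_4 - 0)/27 = 0
Collecting terms (coefficients in siemens):
  0.001276·V_1 - 0.00004167·V_2 - 0.00001471·V_4 = 0.01098
  0.04186·V_2 - 0.00004167·V_1 - 0.04167·V_4 = 0
  0.07872·V_4 - 0.00001471·V_1 - 0.04167·V_2 = 0
Solving these 3 simultaneous equations (Gaussian elimination) gives:
  V_1 = 8.603 V, V_2 = 0.02149 V, V_4 = 0.01298 V
The requested potential is V_2 = 0.02149 V.

Final answer: V_2 = 0.02149 V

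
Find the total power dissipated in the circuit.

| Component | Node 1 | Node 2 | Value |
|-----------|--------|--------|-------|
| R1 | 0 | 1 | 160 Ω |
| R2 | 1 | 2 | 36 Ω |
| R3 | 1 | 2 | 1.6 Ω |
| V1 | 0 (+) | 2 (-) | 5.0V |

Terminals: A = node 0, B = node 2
Nodal analysis, taking node 2 as the 0 V reference.
Source V1 fixes V_0 = 5 V.
KCL at each unknown node (sum of currents leaving = 0; resistances in Ω):
  Node 1: (V_1 - 5)/160 + (V_1 - 0)/36 + (V_1 - 0)/1.6 = 0
Collecting terms: 0.659 × V_1 = 0.03125  =>  V_1 = 0.04742 V
Power in each resistor, P = (ΔV)²/R:
  P_R1 = (5 - 0.04742)²/160 = 0.1533 W
  P_R2 = (0.04742 - 0)²/36 = 0.00006246 W
  P_R3 = (0.04742 - 0)²/1.6 = 0.001405 W
P_total = P_R1 + P_R2 + P_R3 = 0.1548 W

Final answer: 0.1548 W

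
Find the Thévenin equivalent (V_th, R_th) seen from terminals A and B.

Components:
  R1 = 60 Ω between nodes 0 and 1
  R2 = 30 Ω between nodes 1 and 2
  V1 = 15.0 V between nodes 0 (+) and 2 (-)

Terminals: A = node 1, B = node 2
Step 1 — V_th is the open-circuit voltage V_A - V_B (nothing connected across the terminals).
Nodal analysis, taking node 2 as the 0 V reference.
Source V1 fixes V_0 = 15 V.
KCL at each unknown node (sum of currents leaving = 0; resistances in Ω):
  Node 1: (V_1 - 15)/60 + (V_1 - 0)/30 = 0
Collecting terms: 0.05 × V_1 = 0.25  =>  V_1 = 5 V
V_th = V_1 - V_2 = 5 - 0 = 5 V
Step 2 — R_th: zero the source — replace V1 by a short circuit (node 2 merges into node 0) — and find the resistance seen between A (node 1) and B (node 0).
Reduce the network between node 1 (A) and node 0 (B) by series/parallel combination:
  Rp1 = R1 ‖ R2 (parallel, both between nodes 0 and 1) = 1/(1/60 + 1/30) = 20 Ω
R_th = 20 Ω

Final answer: V_th = 5 V, R_th = 20 Ω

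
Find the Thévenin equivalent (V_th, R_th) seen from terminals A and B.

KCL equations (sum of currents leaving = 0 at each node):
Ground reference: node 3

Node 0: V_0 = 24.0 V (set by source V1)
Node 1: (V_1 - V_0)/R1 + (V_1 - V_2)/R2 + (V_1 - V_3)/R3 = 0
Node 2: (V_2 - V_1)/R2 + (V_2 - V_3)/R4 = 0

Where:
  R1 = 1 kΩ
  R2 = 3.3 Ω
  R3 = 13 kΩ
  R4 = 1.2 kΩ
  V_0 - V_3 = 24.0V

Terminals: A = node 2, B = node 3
Step 1 — V_th is the open-circuit voltage V_A - V_B (nothing connected across the terminals).
Nodal analysis, taking node 3 as the 0 V reference.
Source V1 fixes V_0 = 24 V.
KCL at each unknown node (sum of currents leaving = 0; resistances in Ω):
  Node 1: (V_1 - 24)/1000 + (V_1 - V_2)/3.3 + (V_1 - 0)/13000 = 0
  Node 2: (V_2 - V_1)/3.3 + (V_2 - 0)/1200 = 0
Collecting terms (coefficients in siemens):
  0.3041·V_1 - 0.303·V_2 = 0.024
  0.3039·V_2 - 0.303·V_1 = 0
Determinant D = (0.3041)(0.3039) - (-0.303)(-0.303) = 0.0005798
V_1 = [(0.024)(0.3039) - (-0.303)(0)]/D = 12.58 V
V_2 = [(0.3041)(0) - (0.024)(-0.303)]/D = 12.54 V
V_th = V_2 - V_3 = 12.54 - 0 = 12.54 V
Step 2 — R_th: zero the source — replace V1 by a short circuit (node 3 merges into node 0) — and find the resistance seen between A (node 2) and B (node 0).
Reduce the network between node 2 (A) and node 0 (B) by series/parallel combination:
  Rp1 = R1 ‖ R3 (parallel, both between nodes 0 and 1) = 1/(1/1000 + 1/13000) = 928.6 Ω
  Rs1 = R2 + Rp1 (series, joined only at node 1) = 3.3 + 928.6 = 931.9 Ω
  Rp2 = R4 ‖ Rs1 (parallel, both between nodes 0 and 2) = 1/(1/1200 + 1/931.9) = 524.5 Ω
R_th = 524.5 Ω

Final answer: V_th = 12.54 V, R_th = 524.5 Ω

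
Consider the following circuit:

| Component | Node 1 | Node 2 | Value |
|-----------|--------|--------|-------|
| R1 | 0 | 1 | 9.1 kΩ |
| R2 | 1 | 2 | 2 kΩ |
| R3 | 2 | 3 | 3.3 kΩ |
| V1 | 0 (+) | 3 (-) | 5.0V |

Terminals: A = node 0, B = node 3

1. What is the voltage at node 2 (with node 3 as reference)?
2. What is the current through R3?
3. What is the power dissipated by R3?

Nodal analysis, taking node 3 as the 0 V reference.
Source V1 fixes V_0 = 5 V.
KCL at each unknown node (sum of currents leaving = 0; resistances in Ω):
  Node 1: (V_1 - 5)/9100 + (V_1 - V_2)/2000 = 0
  Node 2: (V_2 - V_1)/2000 + (V_2 - 0)/3300 = 0
Collecting terms (coefficients in siemens):
  0.0006099·V_1 - 0.0005·V_2 = 0.0005495
  0.000803·V_2 - 0.0005·V_1 = 0
Determinant D = (0.0006099)(0.000803) - (-0.0005)(-0.0005) = 0.0000002398
V_1 = [(0.0005495)(0.000803) - (-0.0005)(0)]/D = 1.84 V
V_2 = [(0.0006099)(0) - (0.0005495)(-0.0005)]/D = 1.146 V
Part 1:
  Read off the nodal solution: V_2 = 1.146 V
Part 2:
  I_R3 = (V_2 - V_3)/R3 = (1.146 - 0)/3300 = 0.0003472 A
  Magnitude: I_R3 = 0.0003472 A
Part 3:
  I_R3 = (V_2 - V_3)/R3 = (1.146 - 0)/3300 = 0.0003472 A
  P_R3 = I_R3² × R3 = (0.0003472)² × 3300 = 0.0003979 W

Final answers:
1. V_2 = 1.146 V
2. I_R3 = 0.0003472 A
3. P_R3 = 0.0003979 W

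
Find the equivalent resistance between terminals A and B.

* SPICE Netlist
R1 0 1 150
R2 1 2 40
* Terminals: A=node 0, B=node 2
Reduce the network between node 0 (A) and node 2 (B) by series/parallel combination:
  Rs1 = R1 + R2 (series, joined only at node 1) = 150 + 40 = 190 Ω
R_eq = 190 Ω

Final answer: 190 Ω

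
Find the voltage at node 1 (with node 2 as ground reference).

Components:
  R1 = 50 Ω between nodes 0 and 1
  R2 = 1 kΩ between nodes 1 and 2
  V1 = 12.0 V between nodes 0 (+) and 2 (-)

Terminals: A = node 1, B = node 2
Nodal analysis, taking node 2 as the 0 V reference.
Source V1 fixes V_0 = 12 V.
KCL at each unknown node (sum of currents leaving = 0; resistances in Ω):
  Node 1: (V_1 - 12)/50 + (V_1 - 0)/1000 = 0
Collecting terms: 0.021 × V_1 = 0.24  =>  V_1 = 11.43 V
The requested potential is V_1 = 11.43 V.

Final answer: V_1 = 11.43 V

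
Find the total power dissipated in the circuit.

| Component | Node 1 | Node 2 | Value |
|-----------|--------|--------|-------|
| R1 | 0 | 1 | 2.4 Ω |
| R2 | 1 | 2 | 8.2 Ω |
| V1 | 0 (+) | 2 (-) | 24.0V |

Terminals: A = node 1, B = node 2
Nodal analysis, taking node 2 as the 0 V reference.
Source V1 fixes V_0 = 24 V.
KCL at each unknown node (sum of currents leaving = 0; resistances in Ω):
  Node 1: (V_1 - 24)/2.4 + (V_1 - 0)/8.2 = 0
Collecting terms: 0.5386 × V_1 = 10  =>  V_1 = 18.57 V
Power in each resistor, P = (ΔV)²/R:
  P_R1 = (24 - 18.57)²/2.4 = 12.3 W
  P_R2 = (18.57 - 0)²/8.2 = 42.04 W
P_total = P_R1 + P_R2 = 54.34 W

Final answer: 54.34 W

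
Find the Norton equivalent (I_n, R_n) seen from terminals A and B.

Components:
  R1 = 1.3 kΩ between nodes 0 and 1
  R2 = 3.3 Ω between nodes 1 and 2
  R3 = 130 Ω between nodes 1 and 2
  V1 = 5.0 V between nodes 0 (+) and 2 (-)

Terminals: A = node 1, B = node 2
Find the Thévenin equivalent first; then I_n = V_th/R_th and R_n = R_th.
Step 1 — V_th is the open-circuit voltage V_A - V_B (nothing connected across the terminals).
Nodal analysis, taking node 2 as the 0 V reference.
Source V1 fixes V_0 = 5 V.
KCL at each unknown node (sum of currents leaving = 0; resistances in Ω):
  Node 1: (V_1 - 5)/1300 + (V_1 - 0)/3.3 + (V_1 - 0)/130 = 0
Collecting terms: 0.3115 × V_1 = 0.003846  =>  V_1 = 0.01235 V
V_th = V_1 - V_2 = 0.01235 - 0 = 0.01235 V
Step 2 — R_th: zero the source — replace V1 by a short circuit (node 2 merges into node 0) — and find the resistance seen between A (node 1) and B (node 0).
Reduce the network between node 1 (A) and node 0 (B) by series/parallel combination:
  Rp1 = R1 ‖ R2 ‖ R3 (parallel, all between nodes 0 and 1) = 1/(1/1300 + 1/3.3 + 1/130) = 3.21 Ω
R_th = 3.21 Ω
I_n = V_th/R_th = 0.01235/3.21 = 0.003846 A, and R_n = R_th = 3.21 Ω

Final answer: I_n = 0.003846 A, R_n = 3.21 Ω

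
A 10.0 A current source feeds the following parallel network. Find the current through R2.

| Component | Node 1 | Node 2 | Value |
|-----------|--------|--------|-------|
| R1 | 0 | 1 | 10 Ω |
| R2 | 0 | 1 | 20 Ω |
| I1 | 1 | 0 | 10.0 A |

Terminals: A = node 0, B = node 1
All resistors sit directly between nodes 0 and 1, so they are in parallel and share one voltage V; the full source current 10 A splits among them.
1/R_par = 1/10 + 1/20 = 0.15 S  =>  R_par = 6.667 Ω
V = I × R_par = 10 × 6.667 = 66.67 V
I_R2 = V/R2 = 66.67/20 = 3.333 A

Final answer: 3.333 A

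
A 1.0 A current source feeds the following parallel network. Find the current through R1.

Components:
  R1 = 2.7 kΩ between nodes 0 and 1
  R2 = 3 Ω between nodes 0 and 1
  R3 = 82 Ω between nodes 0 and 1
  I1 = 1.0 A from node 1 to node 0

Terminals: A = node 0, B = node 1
All resistors sit directly between nodes 0 and 1, so they are in parallel and share one voltage V; the full source current 1 A splits among them.
1/R_par = 1/2700 + 1/3 + 1/82 = 0.3459 S  =>  R_par = 2.891 Ω
V = I × R_par = 1 × 2.891 = 2.891 V
I_R1 = V/R1 = 2.891/2700 = 0.001071 A

Final answer: 0.001071 A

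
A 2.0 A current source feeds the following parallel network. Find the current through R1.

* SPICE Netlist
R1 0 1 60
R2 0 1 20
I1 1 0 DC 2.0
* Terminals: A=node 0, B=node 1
All resistors sit directly between nodes 0 and 1, so they are in parallel and share one voltage V; the full source current 2 A splits among them.
1/R_par = 1/60 + 1/20 = 0.06667 S  =>  R_par = 15 Ω
V = I × R_par = 2 × 15 = 30 V
I_R1 = V/R1 = 30/60 = 0.5 A

Final answer: 0.5 A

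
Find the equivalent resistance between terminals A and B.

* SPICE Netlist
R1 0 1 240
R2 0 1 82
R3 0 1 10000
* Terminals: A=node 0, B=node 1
Reduce the network between node 0 (A) and node 1 (B) by series/parallel combination:
  Rp1 = R1 ‖ R2 ‖ R3 (parallel, all between nodes 0 and 1) = 1/(1/240 + 1/82 + 1/10000) = 60.75 Ω
R_eq = 60.75 Ω

Final answer: 60.75 Ω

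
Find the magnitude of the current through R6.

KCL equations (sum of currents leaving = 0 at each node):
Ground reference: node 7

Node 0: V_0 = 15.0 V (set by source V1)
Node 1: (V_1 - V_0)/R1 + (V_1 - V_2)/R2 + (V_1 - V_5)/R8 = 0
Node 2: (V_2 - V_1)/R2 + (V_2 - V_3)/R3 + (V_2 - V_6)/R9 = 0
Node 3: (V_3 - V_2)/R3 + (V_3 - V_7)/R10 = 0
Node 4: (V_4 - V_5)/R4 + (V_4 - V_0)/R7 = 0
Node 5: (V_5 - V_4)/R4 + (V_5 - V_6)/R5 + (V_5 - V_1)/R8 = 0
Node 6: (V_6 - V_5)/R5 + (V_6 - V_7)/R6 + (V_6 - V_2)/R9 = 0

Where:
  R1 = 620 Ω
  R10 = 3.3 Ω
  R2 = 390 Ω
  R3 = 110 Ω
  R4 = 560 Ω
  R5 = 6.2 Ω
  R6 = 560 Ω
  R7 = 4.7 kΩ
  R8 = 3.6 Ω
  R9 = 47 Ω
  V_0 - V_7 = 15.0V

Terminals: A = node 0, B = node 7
Nodal analysis, taking node 7 as the 0 V reference.
Source V1 fixes V_0 = 15 V.
KCL at each unknown node (sum of currents leaving = 0; resistances in Ω):
  Node 1: (V_1 - 15)/620 + (V_1 - V_2)/390 + (V_1 - V_5)/3.6 = 0
  Node 2: (V_2 - V_1)/390 + (V_2 - V_3)/110 + (V_2 - V_6)/47 = 0
  Node 3: (V_3 - V_2)/110 + (V_3 - 0)/3.3 = 0
  Node 4: (V_4 - V_5)/560 + (V_4 - 15)/4700 = 0
  Node 5: (V_5 - V_4)/560 + (V_5 - V_6)/6.2 + (V_5 - V_1)/3.6 = 0
  Node 6: (V_6 - V_5)/6.2 + (V_6 - 0)/560 + (V_6 - V_2)/47 = 0
Collecting terms (coefficients in siemens):
  0.282·V_1 - 0.002564·V_2 - 0.2778·V_5 = 0.02419
  0.03293·V_2 - 0.002564·V_1 - 0.009091·V_3 - 0.02128·V_6 = 0
  0.3121·V_3 - 0.009091·V_2 = 0
  0.001998·V_4 - 0.001786·V_5 = 0.003191
  0.4409·V_5 - 0.2778·V_1 - 0.001786·V_4 - 0.1613·V_6 = 0
  0.1844·V_6 - 0.02128·V_2 - 0.1613·V_5 = 0
Solving these 6 simultaneous equations (Gaussian elimination) gives:
  V_1 = 2.836 V, V_2 = 1.95 V, V_3 = 0.05679 V, V_4 = 4.075 V
  V_5 = 2.774 V, V_6 = 2.652 V
I_R6 = (V_6 - V_7)/R6 = (2.652 - 0)/560 = 0.004735 A
|I_R6| = 0.004735 A

Final answer: |I_R6| = 0.004735 A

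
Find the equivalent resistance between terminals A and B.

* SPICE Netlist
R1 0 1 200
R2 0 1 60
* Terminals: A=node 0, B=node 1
Reduce the network between node 0 (A) and node 1 (B) by series/parallel combination:
  Rp1 = R1 ‖ R2 (parallel, both between nodes 0 and 1) = 1/(1/200 + 1/60) = 46.15 Ω
R_eq = 46.15 Ω

Final answer: 46.15 Ω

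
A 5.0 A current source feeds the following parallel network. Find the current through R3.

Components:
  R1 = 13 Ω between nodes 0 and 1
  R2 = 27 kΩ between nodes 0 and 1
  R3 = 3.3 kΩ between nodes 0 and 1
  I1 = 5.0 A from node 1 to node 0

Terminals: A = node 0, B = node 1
All resistors sit directly between nodes 0 and 1, so they are in parallel and share one voltage V; the full source current 5 A splits among them.
1/R_par = 1/13 + 1/27000 + 1/3300 = 0.07726 S  =>  R_par = 12.94 Ω
V = I × R_par = 5 × 12.94 = 64.71 V
I_R3 = V/R3 = 64.71/3300 = 0.01961 A

Final answer: 0.01961 A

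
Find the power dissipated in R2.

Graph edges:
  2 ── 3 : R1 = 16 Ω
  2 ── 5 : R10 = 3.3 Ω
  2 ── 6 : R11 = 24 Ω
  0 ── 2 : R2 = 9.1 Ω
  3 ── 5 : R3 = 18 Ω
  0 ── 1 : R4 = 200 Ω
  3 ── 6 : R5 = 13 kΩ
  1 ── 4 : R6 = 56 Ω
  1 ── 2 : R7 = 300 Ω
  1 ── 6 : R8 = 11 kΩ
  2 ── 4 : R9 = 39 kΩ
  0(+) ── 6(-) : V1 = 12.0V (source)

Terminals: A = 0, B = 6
Nodal analysis, taking node 6 as the 0 V reference.
Source V1 fixes V_0 = 12 V.
KCL at each unknown node (sum of currents leaving = 0; resistances in Ω):
  Node 1: (V_1 - 12)/200 + (V_1 - V_4)/56 + (V_1 - V_2)/300 + (V_1 - 0)/11000 = 0
  Node 2: (V_2 - V_3)/16 + (V_2 - 12)/9.1 + (V_2 - V_1)/300 + (V_2 - V_4)/39000 + (V_2 - V_5)/3.3 + (V_2 - 0)/24 = 0
  Node 3: (V_3 - V_2)/16 + (V_3 - V_5)/18 + (V_3 - 0)/13000 = 0
  Node 4: (V_4 - V_1)/56 + (V_4 - V_2)/39000 = 0
  Node 5: (V_5 - V_3)/18 + (V_5 - V_2)/3.3 = 0
Collecting terms (coefficients in siemens):
  0.02628·V_1 - 0.003333·V_2 - 0.01786·V_4 = 0.06
  0.5204·V_2 - 0.003333·V_1 - 0.0625·V_3 - 0.00002564·V_4 - 0.303·V_5 = 1.319
  0.1181·V_3 - 0.0625·V_2 - 0.05556·V_5 = 0
  0.01788·V_4 - 0.01786·V_1 - 0.00002564·V_2 = 0
  0.3586·V_5 - 0.303·V_2 - 0.05556·V_3 = 0
Solving these 5 simultaneous equations (Gaussian elimination) gives:
  V_1 = 10.57 V, V_2 = 8.737 V, V_3 = 8.731 V, V_4 = 10.57 V
  V_5 = 8.736 V
I_R2 = (V_0 - V_2)/R2 = (12 - 8.737)/9.1 = 0.3586 A
P_R2 = I_R2² × R2 = (0.3586)² × 9.1 = 1.17 W

Final answer: 1.17 W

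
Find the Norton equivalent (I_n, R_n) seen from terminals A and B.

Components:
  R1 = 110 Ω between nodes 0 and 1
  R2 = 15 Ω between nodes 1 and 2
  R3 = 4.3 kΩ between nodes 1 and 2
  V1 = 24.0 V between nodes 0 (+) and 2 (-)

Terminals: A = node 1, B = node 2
Find the Thévenin equivalent first; then I_n = V_th/R_th and R_n = R_th.
Step 1 — V_th is the open-circuit voltage V_A - V_B (nothing connected across the terminals).
Nodal analysis, taking node 2 as the 0 V reference.
Source V1 fixes V_0 = 24 V.
KCL at each unknown node (sum of currents leaving = 0; resistances in Ω):
  Node 1: (V_1 - 24)/110 + (V_1 - 0)/15 + (V_1 - 0)/4300 = 0
Collecting terms: 0.07599 × V_1 = 0.2182  =>  V_1 = 2.871 V
V_th = V_1 - V_2 = 2.871 - 0 = 2.871 V
Step 2 — R_th: zero the source — replace V1 by a short circuit (node 2 merges into node 0) — and find the resistance seen between A (node 1) and B (node 0).
Reduce the network between node 1 (A) and node 0 (B) by series/parallel combination:
  Rp1 = R1 ‖ R2 ‖ R3 (parallel, all between nodes 0 and 1) = 1/(1/110 + 1/15 + 1/4300) = 13.16 Ω
R_th = 13.16 Ω
I_n = V_th/R_th = 2.871/13.16 = 0.2182 A, and R_n = R_th = 13.16 Ω

Final answer: I_n = 0.2182 A, R_n = 13.16 Ω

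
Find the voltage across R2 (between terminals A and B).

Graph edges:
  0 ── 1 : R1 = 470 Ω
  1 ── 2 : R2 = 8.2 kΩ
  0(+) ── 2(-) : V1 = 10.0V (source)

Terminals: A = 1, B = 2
R1 and R2 are in series across V1 (node 0 → node 1 → node 2), and the output A–B is taken across R2, so this is a voltage divider.
Series current: I = V1/(R1 + R2) = 10/(470 + 8200) = 10/8670 = 0.001153 A
V_R2 = I × R2 = V1 × R2/(R1 + R2) = 10 × 8200/8670 = 9.458 V

Final answer: 9.458 V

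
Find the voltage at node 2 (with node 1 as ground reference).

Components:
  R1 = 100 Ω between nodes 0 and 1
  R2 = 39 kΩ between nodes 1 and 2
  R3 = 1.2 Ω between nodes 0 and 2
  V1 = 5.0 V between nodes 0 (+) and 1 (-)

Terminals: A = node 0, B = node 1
Nodal analysis, taking node 1 as the 0 V reference.
Source V1 fixes V_0 = 5 V.
KCL at each unknown node (sum of currents leaving = 0; resistances in Ω):
  Node 2: (V_2 - 0)/39000 + (V_2 - 5)/1.2 = 0
Collecting terms: 0.8334 × V_2 = 4.167  =>  V_2 = 5 V
The requested potential is V_2 = 5 V.

Final answer: V_2 = 5 V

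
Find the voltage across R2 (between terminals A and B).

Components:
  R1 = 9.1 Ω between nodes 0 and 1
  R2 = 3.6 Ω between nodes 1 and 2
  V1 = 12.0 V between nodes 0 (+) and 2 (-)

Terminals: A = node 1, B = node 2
R1 and R2 are in series across V1 (node 0 → node 1 → node 2), and the output A–B is taken across R2, so this is a voltage divider.
Series current: I = V1/(R1 + R2) = 12/(9.1 + 3.6) = 12/12.7 = 0.9449 A
V_R2 = I × R2 = V1 × R2/(R1 + R2) = 12 × 3.6/12.7 = 3.402 V

Final answer: 3.402 V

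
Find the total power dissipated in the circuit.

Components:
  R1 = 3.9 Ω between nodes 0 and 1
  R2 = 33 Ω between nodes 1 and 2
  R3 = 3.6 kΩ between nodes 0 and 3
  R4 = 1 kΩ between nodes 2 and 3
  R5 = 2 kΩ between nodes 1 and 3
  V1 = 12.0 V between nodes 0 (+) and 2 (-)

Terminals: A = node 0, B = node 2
Nodal analysis, taking node 2 as the 0 V reference.
Source V1 fixes V_0 = 12 V.
KCL at each unknown node (sum of currents leaving = 0; resistances in Ω):
  Node 1: (V_1 - 12)/3.9 + (V_1 - 0)/33 + (V_1 - V_3)/2000 = 0
  Node 3: (V_3 - 12)/3600 + (V_3 - 0)/1000 + (V_3 - V_1)/2000 = 0
Collecting terms (coefficients in siemens):
  0.2872·V_1 - 0.0005·V_3 = 3.077
  0.001778·V_3 - 0.0005·V_1 = 0.003333
Determinant D = (0.2872)(0.001778) - (-0.0005)(-0.0005) = 0.0005104
V_1 = [(3.077)(0.001778) - (-0.0005)(0.003333)]/D = 10.72 V
V_3 = [(0.2872)(0.003333) - (3.077)(-0.0005)]/D = 4.89 V
Power in each resistor, P = (ΔV)²/R:
  P_R1 = (12 - 10.72)²/3.9 = 0.4191 W
  P_R2 = (10.72 - 0)²/33 = 3.483 W
  P_R3 = (12 - 4.89)²/3600 = 0.01404 W
  P_R4 = (0 - 4.89)²/1000 = 0.02392 W
  P_R5 = (10.72 - 4.89)²/2000 = 0.017 W
P_total = P_R1 + P_R2 + P_R3 + P_R4 + P_R5 = 3.957 W

Final answer: 3.957 W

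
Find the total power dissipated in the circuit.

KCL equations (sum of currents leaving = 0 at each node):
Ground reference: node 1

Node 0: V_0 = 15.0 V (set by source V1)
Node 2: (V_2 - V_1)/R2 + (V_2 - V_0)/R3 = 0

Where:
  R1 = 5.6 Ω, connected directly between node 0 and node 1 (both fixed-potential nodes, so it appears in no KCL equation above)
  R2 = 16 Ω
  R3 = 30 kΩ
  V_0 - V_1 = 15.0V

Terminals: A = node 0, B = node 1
Nodal analysis, taking node 1 as the 0 V reference.
Source V1 fixes V_0 = 15 V.
KCL at each unknown node (sum of currents leaving = 0; resistances in Ω):
  Node 2: (V_2 - 0)/16 + (V_2 - 15)/30000 = 0
Collecting terms: 0.06253 × V_2 = 0.0005  =>  V_2 = 0.007996 V
Power in each resistor, P = (ΔV)²/R:
  P_R1 = (15 - 0)²/5.6 = 40.18 W
  P_R2 = (0 - 0.007996)²/16 = 0.000003996 W
  P_R3 = (15 - 0.007996)²/30000 = 0.007492 W
P_total = P_R1 + P_R2 + P_R3 = 40.19 W

Final answer: 40.19 W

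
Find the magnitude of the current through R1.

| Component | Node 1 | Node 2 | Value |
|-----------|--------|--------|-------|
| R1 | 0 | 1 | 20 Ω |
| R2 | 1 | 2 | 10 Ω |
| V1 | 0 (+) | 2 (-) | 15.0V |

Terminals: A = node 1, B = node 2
Nodal analysis, taking node 2 as the 0 V reference.
Source V1 fixes V_0 = 15 V.
KCL at each unknown node (sum of currents leaving = 0; resistances in Ω):
  Node 1: (V_1 - 15)/20 + (V_1 - 0)/10 = 0
Collecting terms: 0.15 × V_1 = 0.75  =>  V_1 = 5 V
I_R1 = (V_0 - V_1)/R1 = (15 - 5)/20 = 0.5 A
|I_R1| = 0.5 A

Final answer: |I_R1| = 0.5 A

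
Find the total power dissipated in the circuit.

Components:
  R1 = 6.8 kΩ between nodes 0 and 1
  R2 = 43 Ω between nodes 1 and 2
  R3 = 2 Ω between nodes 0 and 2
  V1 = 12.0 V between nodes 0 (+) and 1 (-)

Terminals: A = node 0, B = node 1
Nodal analysis, taking node 1 as the 0 V reference.
Source V1 fixes V_0 = 12 V.
KCL at each unknown node (sum of currents leaving = 0; resistances in Ω):
  Node 2: (V_2 - 0)/43 + (V_2 - 12)/2 = 0
Collecting terms: 0.5233 × V_2 = 6  =>  V_2 = 11.47 V
Power in each resistor, P = (ΔV)²/R:
  P_R1 = (12 - 0)²/6800 = 0.02118 W
  P_R2 = (0 - 11.47)²/43 = 3.058 W
  P_R3 = (12 - 11.47)²/2 = 0.1422 W
P_total = P_R1 + P_R2 + P_R3 = 3.221 W

Final answer: 3.221 W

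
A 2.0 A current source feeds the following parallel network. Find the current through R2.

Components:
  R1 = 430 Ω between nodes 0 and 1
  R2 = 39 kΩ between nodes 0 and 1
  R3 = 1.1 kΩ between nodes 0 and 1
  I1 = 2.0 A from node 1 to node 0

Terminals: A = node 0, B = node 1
All resistors sit directly between nodes 0 and 1, so they are in parallel and share one voltage V; the full source current 2 A splits among them.
1/R_par = 1/430 + 1/39000 + 1/1100 = 0.00326 S  =>  R_par = 306.7 Ω
V = I × R_par = 2 × 306.7 = 613.4 V
I_R2 = V/R2 = 613.4/39000 = 0.01573 A

Final answer: 0.01573 A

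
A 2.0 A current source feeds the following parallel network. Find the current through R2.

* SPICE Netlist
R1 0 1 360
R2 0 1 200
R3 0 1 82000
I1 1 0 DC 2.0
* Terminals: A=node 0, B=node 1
All resistors sit directly between nodes 0 and 1, so they are in parallel and share one voltage V; the full source current 2 A splits among them.
1/R_par = 1/360 + 1/200 + 1/82000 = 0.00779 S  =>  R_par = 128.4 Ω
V = I × R_par = 2 × 128.4 = 256.7 V
I_R2 = V/R2 = 256.7/200 = 1.284 A

Final answer: 1.284 A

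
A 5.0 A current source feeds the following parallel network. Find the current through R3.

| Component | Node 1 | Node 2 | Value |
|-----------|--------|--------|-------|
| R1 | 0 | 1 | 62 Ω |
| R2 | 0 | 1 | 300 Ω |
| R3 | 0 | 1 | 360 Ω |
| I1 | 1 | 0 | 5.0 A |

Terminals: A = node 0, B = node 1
All resistors sit directly between nodes 0 and 1, so they are in parallel and share one voltage V; the full source current 5 A splits among them.
1/R_par = 1/62 + 1/300 + 1/360 = 0.02224 S  =>  R_par = 44.96 Ω
V = I × R_par = 5 × 44.96 = 224.8 V
I_R3 = V/R3 = 224.8/360 = 0.6245 A

Final answer: 0.6245 A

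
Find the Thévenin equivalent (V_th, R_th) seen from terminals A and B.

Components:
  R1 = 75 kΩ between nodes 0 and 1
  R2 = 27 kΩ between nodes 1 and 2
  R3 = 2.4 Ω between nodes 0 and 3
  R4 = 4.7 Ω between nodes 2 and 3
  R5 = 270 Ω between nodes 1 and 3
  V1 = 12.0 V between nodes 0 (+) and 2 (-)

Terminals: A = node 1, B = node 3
Step 1 — V_th is the open-circuit voltage V_A - V_B (nothing connected across the terminals).
Nodal analysis, taking node 2 as the 0 V reference.
Source V1 fixes V_0 = 12 V.
KCL at each unknown node (sum of currents leaving = 0; resistances in Ω):
  Node 1: (V_1 - 12)/75000 + (V_1 - 0)/27000 + (V_1 - V_3)/270 = 0
  Node 3: (V_3 - 12)/2.4 + (V_3 - 0)/4.7 + (V_3 - V_1)/270 = 0
Collecting terms (coefficients in siemens):
  0.003754·V_1 - 0.003704·V_3 = 0.00016
  0.6331·V_3 - 0.003704·V_1 = 5
Determinant D = (0.003754)(0.6331) - (-0.003704)(-0.003704) = 0.002363
V_1 = [(0.00016)(0.6331) - (-0.003704)(5)]/D = 7.879 V
V_3 = [(0.003754)(5) - (0.00016)(-0.003704)]/D = 7.943 V
V_th = V_1 - V_3 = 7.879 - 7.943 = -0.06396 V
Step 2 — R_th: zero the source — replace V1 by a short circuit (node 2 merges into node 0) — and find the resistance seen between A (node 1) and B (node 3).
Reduce the network between node 1 (A) and node 3 (B) by series/parallel combination:
  Rp1 = R1 ‖ R2 (parallel, both between nodes 0 and 1) = 1/(1/75000 + 1/27000) = 19850 Ω
  Rp2 = R3 ‖ R4 (parallel, both between nodes 0 and 3) = 1/(1/2.4 + 1/4.7) = 1.589 Ω
  Rs1 = Rp1 + Rp2 (series, joined only at node 0) = 19850 + 1.589 = 19850 Ω
  Rp3 = R5 ‖ Rs1 (parallel, both between nodes 1 and 3) = 1/(1/270 + 1/19850) = 266.4 Ω
R_th = 266.4 Ω

Final answer: V_th = -0.06396 V, R_th = 266.4 Ω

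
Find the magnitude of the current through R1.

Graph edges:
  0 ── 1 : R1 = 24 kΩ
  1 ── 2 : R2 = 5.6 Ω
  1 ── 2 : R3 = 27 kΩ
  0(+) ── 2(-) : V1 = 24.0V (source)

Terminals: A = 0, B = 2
Nodal analysis, taking node 2 as the 0 V reference.
Source V1 fixes V_0 = 24 V.
KCL at each unknown node (sum of currents leaving = 0; resistances in Ω):
  Node 1: (V_1 - 24)/24000 + (V_1 - 0)/5.6 + (V_1 - 0)/27000 = 0
Collecting terms: 0.1787 × V_1 = 0.001  =>  V_1 = 0.005598 V
I_R1 = (V_0 - V_1)/R1 = (24 - 0.005598)/24000 = 0.0009998 A
|I_R1| = 0.0009998 A

Final answer: |I_R1| = 0.0009998 A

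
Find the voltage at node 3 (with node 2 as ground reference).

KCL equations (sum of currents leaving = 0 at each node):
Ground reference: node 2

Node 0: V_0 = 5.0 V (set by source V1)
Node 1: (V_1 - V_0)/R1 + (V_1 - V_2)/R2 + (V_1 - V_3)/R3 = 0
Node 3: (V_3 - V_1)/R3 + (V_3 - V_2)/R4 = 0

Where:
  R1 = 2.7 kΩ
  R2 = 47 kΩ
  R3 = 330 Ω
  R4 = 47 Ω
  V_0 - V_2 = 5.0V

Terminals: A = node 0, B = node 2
Nodal analysis, taking node 2 as the 0 V reference.
Source V1 fixes V_0 = 5 V.
KCL at each unknown node (sum of currents leaving = 0; resistances in Ω):
  Node 1: (V_1 - 5)/2700 + (V_1 - 0)/47000 + (V_1 - V_3)/330 = 0
  Node 3: (V_3 - V_1)/330 + (V_3 - 0)/47 = 0
Collecting terms (coefficients in siemens):
  0.003422·V_1 - 0.00303·V_3 = 0.001852
  0.02431·V_3 - 0.00303·V_1 = 0
Determinant D = (0.003422)(0.02431) - (-0.00303)(-0.00303) = 0.00007399
V_1 = [(0.001852)(0.02431) - (-0.00303)(0)]/D = 0.6083 V
V_3 = [(0.003422)(0) - (0.001852)(-0.00303)]/D = 0.07584 V
The requested potential is V_3 = 0.07584 V.

Final answer: V_3 = 0.07584 V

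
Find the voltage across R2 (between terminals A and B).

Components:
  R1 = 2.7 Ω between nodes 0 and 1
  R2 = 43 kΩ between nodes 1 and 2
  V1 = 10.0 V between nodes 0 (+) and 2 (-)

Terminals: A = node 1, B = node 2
R1 and R2 are in series across V1 (node 0 → node 1 → node 2), and the output A–B is taken across R2, so this is a voltage divider.
Series current: I = V1/(R1 + R2) = 10/(2.7 + 43000) = 10/43000 = 0.0002325 A
V_R2 = I × R2 = V1 × R2/(R1 + R2) = 10 × 43000/43000 = 9.999 V

Final answer: 9.999 V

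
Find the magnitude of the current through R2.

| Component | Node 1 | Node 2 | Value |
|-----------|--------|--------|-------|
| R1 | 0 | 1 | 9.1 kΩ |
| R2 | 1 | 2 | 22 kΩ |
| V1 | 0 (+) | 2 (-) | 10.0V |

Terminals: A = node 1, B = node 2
Nodal analysis, taking node 2 as the 0 V reference.
Source V1 fixes V_0 = 10 V.
KCL at each unknown node (sum of currents leaving = 0; resistances in Ω):
  Node 1: (V_1 - 10)/9100 + (V_1 - 0)/22000 = 0
Collecting terms: 0.0001553 × V_1 = 0.001099  =>  V_1 = 7.074 V
I_R2 = (V_1 - V_2)/R2 = (7.074 - 0)/22000 = 0.0003215 A
|I_R2| = 0.0003215 A

Final answer: |I_R2| = 0.0003215 A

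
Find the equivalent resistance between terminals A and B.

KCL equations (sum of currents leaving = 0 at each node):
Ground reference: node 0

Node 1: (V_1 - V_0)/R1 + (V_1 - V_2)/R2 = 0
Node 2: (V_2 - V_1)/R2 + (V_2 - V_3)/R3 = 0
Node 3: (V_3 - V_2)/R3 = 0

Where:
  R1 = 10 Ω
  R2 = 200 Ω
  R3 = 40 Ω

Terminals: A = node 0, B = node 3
Reduce the network between node 0 (A) and node 3 (B) by series/parallel combination:
  Rs1 = R1 + R2 (series, joined only at node 1) = 10 + 200 = 210 Ω
  Rs2 = R3 + Rs1 (series, joined only at node 2) = 40 + 210 = 250 Ω
R_eq = 250 Ω

Final answer: 250 Ω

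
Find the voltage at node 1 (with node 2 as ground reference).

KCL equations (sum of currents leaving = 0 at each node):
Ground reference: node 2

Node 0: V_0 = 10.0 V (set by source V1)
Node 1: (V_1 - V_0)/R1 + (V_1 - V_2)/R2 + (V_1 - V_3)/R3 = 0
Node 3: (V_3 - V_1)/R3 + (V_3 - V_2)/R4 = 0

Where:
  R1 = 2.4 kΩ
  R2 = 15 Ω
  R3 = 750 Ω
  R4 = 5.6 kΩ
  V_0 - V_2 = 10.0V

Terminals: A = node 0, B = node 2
Nodal analysis, taking node 2 as the 0 V reference.
Source V1 fixes V_0 = 10 V.
KCL at each unknown node (sum of currents leaving = 0; resistances in Ω):
  Node 1: (V_1 - 10)/2400 + (V_1 - 0)/15 + (V_1 - V_3)/750 = 0
  Node 3: (V_3 - V_1)/750 + (V_3 - 0)/5600 = 0
Collecting terms (coefficients in siemens):
  0.06842·V_1 - 0.001333·V_3 = 0.004167
  0.001512·V_3 - 0.001333·V_1 = 0
Determinant D = (0.06842)(0.001512) - (-0.001333)(-0.001333) = 0.0001017
V_1 = [(0.004167)(0.001512) - (-0.001333)(0)]/D = 0.06197 V
V_3 = [(0.06842)(0) - (0.004167)(-0.001333)]/D = 0.05465 V
The requested potential is V_1 = 0.06197 V.

Final answer: V_1 = 0.06197 V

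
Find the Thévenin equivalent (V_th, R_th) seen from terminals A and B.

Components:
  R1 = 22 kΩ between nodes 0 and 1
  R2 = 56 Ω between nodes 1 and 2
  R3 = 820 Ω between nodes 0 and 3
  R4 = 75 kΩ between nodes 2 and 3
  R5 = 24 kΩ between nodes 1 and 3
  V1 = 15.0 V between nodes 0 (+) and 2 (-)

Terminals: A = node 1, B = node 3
Step 1 — V_th is the open-circuit voltage V_A - V_B (nothing connected across the terminals).
Nodal analysis, taking node 2 as the 0 V reference.
Source V1 fixes V_0 = 15 V.
KCL at each unknown node (sum of currents leaving = 0; resistances in Ω):
  Node 1: (V_1 - 15)/22000 + (V_1 - 0)/56 + (V_1 - V_3)/24000 = 0
  Node 3: (V_3 - 15)/820 + (V_3 - 0)/75000 + (V_3 - V_1)/24000 = 0
Collecting terms (coefficients in siemens):
  0.01794·V_1 - 0.00004167·V_3 = 0.0006818
  0.001275·V_3 - 0.00004167·V_1 = 0.01829
Determinant D = (0.01794)(0.001275) - (-0.00004167)(-0.00004167) = 0.00002287
V_1 = [(0.0006818)(0.001275) - (-0.00004167)(0.01829)]/D = 0.07133 V
V_3 = [(0.01794)(0.01829) - (0.0006818)(-0.00004167)]/D = 14.36 V
V_th = V_1 - V_3 = 0.07133 - 14.36 = -14.28 V
Step 2 — R_th: zero the source — replace V1 by a short circuit (node 2 merges into node 0) — and find the resistance seen between A (node 1) and B (node 3).
Reduce the network between node 1 (A) and node 3 (B) by series/parallel combination:
  Rp1 = R1 ‖ R2 (parallel, both between nodes 0 and 1) = 1/(1/22000 + 1/56) = 55.86 Ω
  Rp2 = R3 ‖ R4 (parallel, both between nodes 0 and 3) = 1/(1/820 + 1/75000) = 811.1 Ω
  Rs1 = Rp1 + Rp2 (series, joined only at node 0) = 55.86 + 811.1 = 867 Ω
  Rp3 = R5 ‖ Rs1 (parallel, both between nodes 1 and 3) = 1/(1/24000 + 1/867) = 836.8 Ω
R_th = 836.8 Ω

Final answer: V_th = -14.28 V, R_th = 836.8 Ω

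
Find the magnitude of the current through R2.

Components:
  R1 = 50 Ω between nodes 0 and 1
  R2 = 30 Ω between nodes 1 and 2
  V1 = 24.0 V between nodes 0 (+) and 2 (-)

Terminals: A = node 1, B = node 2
Nodal analysis, taking node 2 as the 0 V reference.
Source V1 fixes V_0 = 24 V.
KCL at each unknown node (sum of currents leaving = 0; resistances in Ω):
  Node 1: (V_1 - 24)/50 + (V_1 - 0)/30 = 0
Collecting terms: 0.05333 × V_1 = 0.48  =>  V_1 = 9 V
I_R2 = (V_1 - V_2)/R2 = (9 - 0)/30 = 0.3 A
|I_R2| = 0.3 A

Final answer: |I_R2| = 0.3 A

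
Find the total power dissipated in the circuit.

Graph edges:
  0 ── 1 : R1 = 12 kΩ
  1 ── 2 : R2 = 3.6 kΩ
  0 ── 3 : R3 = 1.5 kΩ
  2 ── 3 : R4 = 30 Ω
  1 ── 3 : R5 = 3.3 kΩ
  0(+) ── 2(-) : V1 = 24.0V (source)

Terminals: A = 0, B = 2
Nodal analysis, taking node 2 as the 0 V reference.
Source V1 fixes V_0 = 24 V.
KCL at each unknown node (sum of currents leaving = 0; resistances in Ω):
  Node 1: (V_1 - 24)/12000 + (V_1 - 0)/3600 + (V_1 - V_3)/3300 = 0
  Node 3: (V_3 - 24)/1500 + (V_3 - 0)/30 + (V_3 - V_1)/3300 = 0
Collecting terms (coefficients in siemens):
  0.0006641·V_1 - 0.000303·V_3 = 0.002
  0.0343·V_3 - 0.000303·V_1 = 0.016
Determinant D = (0.0006641)(0.0343) - (-0.000303)(-0.000303) = 0.00002269
V_1 = [(0.002)(0.0343) - (-0.000303)(0.016)]/D = 3.237 V
V_3 = [(0.0006641)(0.016) - (0.002)(-0.000303)]/D = 0.495 V
Power in each resistor, P = (ΔV)²/R:
  P_R1 = (24 - 3.237)²/12000 = 0.03592 W
  P_R2 = (3.237 - 0)²/3600 = 0.002911 W
  P_R3 = (24 - 0.495)²/1500 = 0.3683 W
  P_R4 = (0 - 0.495)²/30 = 0.008168 W
  P_R5 = (3.237 - 0.495)²/3300 = 0.002279 W
P_total = P_R1 + P_R2 + P_R3 + P_R4 + P_R5 = 0.4176 W

Final answer: 0.4176 W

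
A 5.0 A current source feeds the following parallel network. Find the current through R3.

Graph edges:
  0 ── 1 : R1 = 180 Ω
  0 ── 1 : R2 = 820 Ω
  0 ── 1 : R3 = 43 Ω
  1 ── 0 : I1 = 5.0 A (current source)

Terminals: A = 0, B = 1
All resistors sit directly between nodes 0 and 1, so they are in parallel and share one voltage V; the full source current 5 A splits among them.
1/R_par = 1/180 + 1/820 + 1/43 = 0.03003 S  =>  R_par = 33.3 Ω
V = I × R_par = 5 × 33.3 = 166.5 V
I_R3 = V/R3 = 166.5/43 = 3.872 A

Final answer: 3.872 A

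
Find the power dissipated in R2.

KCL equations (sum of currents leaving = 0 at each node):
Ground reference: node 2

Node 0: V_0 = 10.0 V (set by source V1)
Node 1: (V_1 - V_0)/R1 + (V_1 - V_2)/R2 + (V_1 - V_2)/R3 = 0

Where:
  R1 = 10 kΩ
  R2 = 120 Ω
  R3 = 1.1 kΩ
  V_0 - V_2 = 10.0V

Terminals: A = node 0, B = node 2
Nodal analysis, taking node 2 as the 0 V reference.
Source V1 fixes V_0 = 10 V.
KCL at each unknown node (sum of currents leaving = 0; resistances in Ω):
  Node 1: (V_1 - 10)/10000 + (V_1 - 0)/120 + (V_1 - 0)/1100 = 0
Collecting terms: 0.009342 × V_1 = 0.001  =>  V_1 = 0.107 V
I_R2 = (V_1 - V_2)/R2 = (0.107 - 0)/120 = 0.000892 A
P_R2 = I_R2² × R2 = (0.000892)² × 120 = 0.00009548 W

Final answer: 9.548e-05 W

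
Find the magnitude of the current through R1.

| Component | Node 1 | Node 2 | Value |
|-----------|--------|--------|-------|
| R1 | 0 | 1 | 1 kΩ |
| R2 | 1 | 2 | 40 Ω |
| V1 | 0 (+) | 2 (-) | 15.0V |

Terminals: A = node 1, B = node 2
Nodal analysis, taking node 2 as the 0 V reference.
Source V1 fixes V_0 = 15 V.
KCL at each unknown node (sum of currents leaving = 0; resistances in Ω):
  Node 1: (V_1 - 15)/1000 + (V_1 - 0)/40 = 0
Collecting terms: 0.026 × V_1 = 0.015  =>  V_1 = 0.5769 V
I_R1 = (V_0 - V_1)/R1 = (15 - 0.5769)/1000 = 0.01442 A
|I_R1| = 0.01442 A

Final answer: |I_R1| = 0.01442 A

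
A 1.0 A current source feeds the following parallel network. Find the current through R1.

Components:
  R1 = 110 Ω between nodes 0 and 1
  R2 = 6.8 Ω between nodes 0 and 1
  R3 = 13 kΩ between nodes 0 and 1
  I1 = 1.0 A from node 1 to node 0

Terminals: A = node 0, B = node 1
All resistors sit directly between nodes 0 and 1, so they are in parallel and share one voltage V; the full source current 1 A splits among them.
1/R_par = 1/110 + 1/6.8 + 1/13000 = 0.1562 S  =>  R_par = 6.401 Ω
V = I × R_par = 1 × 6.401 = 6.401 V
I_R1 = V/R1 = 6.401/110 = 0.05819 A

Final answer: 0.05819 A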